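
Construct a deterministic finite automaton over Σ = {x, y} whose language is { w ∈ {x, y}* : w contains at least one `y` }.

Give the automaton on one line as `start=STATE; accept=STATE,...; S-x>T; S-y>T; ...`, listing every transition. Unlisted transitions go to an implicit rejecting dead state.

start=S0; accept=S1,S2; S0-x>S0; S0-y>S1; S1-x>S1; S1-y>S2; S2-x>S2; S2-y>S2

Only the number of `y`s matters, and only up to 2. Make a chain S0 → S1 → S2 advanced by each `y` (with S2 absorbing); every other symbol self-loops. The accepting set is {S1, S2}.
        x   y  
>  S0   S0  S1 
 * S1   S1  S2 
 * S2   S2  S2 
(> = start, * = accepting)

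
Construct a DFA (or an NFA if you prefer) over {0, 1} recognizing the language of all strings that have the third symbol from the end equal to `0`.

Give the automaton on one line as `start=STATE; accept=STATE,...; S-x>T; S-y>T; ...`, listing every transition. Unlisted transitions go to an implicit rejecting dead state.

A DFA must remember the last 3 symbols (since which symbol is third-to-last isn't known until the input ends). Use one state per possible window of the last ≤3 symbols; accept from those whose window starts with `0`.
15 states suffice.
          0    1  
>  q0     q1   q2 
   q1     q3   q4 
   q2     q5   q6 
   q3     q7   q8 
   q4     q9  q10 
   q5    q11  q12 
   q6    q13  q14 
 * q7     q7   q8 
 * q8     q9  q10 
 * q9    q11  q12 
 * q10   q13  q14 
   q11    q7   q8 
   q12    q9  q10 
   q13   q11  q12 
   q14   q13  q14 
(> = start, * = accepting)

start=q0; accept=q7,q8,q9,q10; q0-0>q1; q0-1>q2; q1-0>q3; q1-1>q4; q2-0>q5; q2-1>q6; q3-0>q7; q3-1>q8; q4-0>q9; q4-1>q10; q5-0>q11; q5-1>q12; q6-0>q13; q6-1>q14; q7-0>q7; q7-1>q8; q8-0>q9; q8-1>q10; q9-0>q11; q9-1>q12; q10-0>q13; q10-1>q14; q11-0>q7; q11-1>q8; q12-0>q9; q12-1>q10; q13-0>q11; q13-1>q12; q14-0>q13; q14-1>q14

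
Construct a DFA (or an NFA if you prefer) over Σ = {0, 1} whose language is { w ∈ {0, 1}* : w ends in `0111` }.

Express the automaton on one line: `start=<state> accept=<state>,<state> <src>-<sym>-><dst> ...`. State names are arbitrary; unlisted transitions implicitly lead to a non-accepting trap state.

Remember how much of `0111` the current input suffix matches. State S0 means no match yet; S1 means the last symbol is `0`; S2 means the last 2 symbols are `01`; S3 means the last 3 symbols are `011`; S4 means the last 4 symbols are `0111`. Only S4 accepts. On a mismatch, fall back to the longest proper suffix that is still a prefix of `0111`.
5 states suffice.
        0   1  
>  S0   S1  S0 
   S1   S1  S2 
   S2   S1  S3 
   S3   S1  S4 
 * S4   S1  S0 
(> = start, * = accepting)

start=S0 accept=S4 S0-0->S1 S0-1->S0 S1-0->S1 S1-1->S2 S2-0->S1 S2-1->S3 S3-0->S1 S3-1->S4 S4-0->S1 S4-1->S0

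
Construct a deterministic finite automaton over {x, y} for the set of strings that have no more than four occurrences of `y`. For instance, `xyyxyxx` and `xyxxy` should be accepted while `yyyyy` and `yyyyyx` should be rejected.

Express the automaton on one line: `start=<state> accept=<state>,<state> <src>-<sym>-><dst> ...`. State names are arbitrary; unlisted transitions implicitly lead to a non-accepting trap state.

Only the number of `y`s matters, and only up to 5. Make a chain A → B → C → D → E → F advanced by each `y` (with F absorbing); every other symbol self-loops. The accepting set is {A, B, C, D, E}.
A 6-state machine:
       x  y 
>* A   A  B 
 * B   B  C 
 * C   C  D 
 * D   D  E 
 * E   E  F 
   F   F  F 
(> = start, * = accepting)

start=A accept=A,B,C,D,E A-x->A A-y->B B-x->B B-y->C C-x->C C-y->D D-x->D D-y->E E-x->E E-y->F F-x->F F-y->F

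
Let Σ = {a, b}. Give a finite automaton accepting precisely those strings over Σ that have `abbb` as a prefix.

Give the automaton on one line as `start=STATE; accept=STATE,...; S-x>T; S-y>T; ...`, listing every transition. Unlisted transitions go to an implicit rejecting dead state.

start=q0; accept=q4; q0-a>q1; q0-b>q5; q1-a>q5; q1-b>q2; q2-a>q5; q2-b>q3; q3-a>q5; q3-b>q4; q4-a>q4; q4-b>q4; q5-a>q5; q5-b>q5

Walk along `abbb` while the input agrees: from q0 take `a` to q1, and so on. Any deviation drops to the rejecting sink q5. Once q4 is reached the prefix is confirmed and every continuation is accepted.
        a   b  
>  q0   q1  q5 
   q1   q5  q2 
   q2   q5  q3 
   q3   q5  q4 
 * q4   q4  q4 
   q5   q5  q5 
(> = start, * = accepting)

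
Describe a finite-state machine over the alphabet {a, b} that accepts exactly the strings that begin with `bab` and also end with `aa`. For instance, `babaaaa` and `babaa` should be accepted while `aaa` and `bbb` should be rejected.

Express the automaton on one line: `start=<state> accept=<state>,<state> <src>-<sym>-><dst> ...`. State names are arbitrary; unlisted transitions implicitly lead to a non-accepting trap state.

Run two small machines in parallel and take their product. The first has 5 states tracking whether the input so far still matches the prefix `bab`; the second has 3 states tracking how much of the suffix `aa` has currently been matched. A product state is a pair (one from each), accepting exactly when both do. Minimizing collapses redundant product states.
With 7 states:
        a   b  
>  q0   q1  q2 
   q1   q1  q1 
   q2   q3  q1 
   q3   q1  q4 
   q4   q5  q4 
   q5   q6  q4 
 * q6   q6  q4 
(> = start, * = accepting)

start=q0 accept=q6 q0-a->q1 q0-b->q2 q1-a->q1 q1-b->q1 q2-a->q3 q2-b->q1 q3-a->q1 q3-b->q4 q4-a->q5 q4-b->q4 q5-a->q6 q5-b->q4 q6-a->q6 q6-b->q4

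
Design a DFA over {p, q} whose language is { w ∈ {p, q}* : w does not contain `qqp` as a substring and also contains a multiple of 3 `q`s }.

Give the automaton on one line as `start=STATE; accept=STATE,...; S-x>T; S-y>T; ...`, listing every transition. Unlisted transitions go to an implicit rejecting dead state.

Handle the two conditions separately and then intersect. One (4 states) tracks partial matches of the forbidden pattern `qqp`; the other (3 states) tracks the count of `q`s modulo 3. Each combined state is a pair, one component from each; accept when both components accept.
With 12 states:
          p    q  
>* s0     s0   s1 
   s1     s2   s3 
   s2     s2   s4 
   s3     s5   s6 
   s4     s7   s6 
   s5     s5   s8 
 * s6     s8   s9 
   s7     s7  s10 
   s8     s8  s11 
   s9    s11   s3 
 * s10    s0   s9 
   s11   s11   s5 
(> = start, * = accepting)

start=s0; accept=s0,s6,s10; s0-p>s0; s0-q>s1; s1-p>s2; s1-q>s3; s2-p>s2; s2-q>s4; s3-p>s5; s3-q>s6; s4-p>s7; s4-q>s6; s5-p>s5; s5-q>s8; s6-p>s8; s6-q>s9; s7-p>s7; s7-q>s10; s8-p>s8; s8-q>s11; s9-p>s11; s9-q>s3; s10-p>s0; s10-q>s9; s11-p>s11; s11-q>s5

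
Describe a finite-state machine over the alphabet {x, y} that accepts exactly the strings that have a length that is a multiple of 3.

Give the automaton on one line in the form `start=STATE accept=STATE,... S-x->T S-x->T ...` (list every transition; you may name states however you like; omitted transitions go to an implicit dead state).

start=A accept=A A-x->B A-y->B B-x->C B-y->C C-x->A C-y->A

Count input length modulo 3: every symbol advances one step around the cycle A → B → C → A. Accept at A.
       x  y 
>* A   B  B 
   B   C  C 
   C   A  A 
(> = start, * = accepting)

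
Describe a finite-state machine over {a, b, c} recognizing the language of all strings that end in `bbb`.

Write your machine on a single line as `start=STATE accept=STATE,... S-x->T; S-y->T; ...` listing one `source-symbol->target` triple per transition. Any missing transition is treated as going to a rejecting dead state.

Remember how much of `bbb` the current input suffix matches. State s0 means no match yet; s1 means the last symbol is `b`; s2 means the last 2 symbols are `bb`; s3 means the last 3 symbols are `bbb`. Only s3 accepts. On a mismatch, fall back to the longest proper suffix that is still a prefix of `bbb`.
4 states suffice.
        a   b   c  
>  s0   s0  s1  s0 
   s1   s0  s2  s0 
   s2   s0  s3  s0 
 * s3   s0  s3  s0 
(> = start, * = accepting)

start=s0; accept=s3; s0-a->s0; s0-b->s1; s0-c->s0; s1-a->s0; s1-b->s2; s1-c->s0; s2-a->s0; s2-b->s3; s2-c->s0; s3-a->s0; s3-b->s3; s3-c->s0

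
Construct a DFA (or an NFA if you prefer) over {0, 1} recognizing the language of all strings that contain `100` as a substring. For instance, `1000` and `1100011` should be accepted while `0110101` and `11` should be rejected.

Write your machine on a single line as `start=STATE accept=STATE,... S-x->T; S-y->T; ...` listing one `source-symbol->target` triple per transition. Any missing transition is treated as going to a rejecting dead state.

start=q0; accept=q3; q0-0->q0; q0-1->q1; q1-0->q2; q1-1->q1; q2-0->q3; q2-1->q1; q3-0->q3; q3-1->q3

Track how much of `100` has been matched so far: state q0 is no progress, q3 is the absorbing accept state reached once `100` has occurred. Intermediate states record partial matches; on a mismatch, fall back to the longest reusable overlap.
4 states suffice.
        0   1  
>  q0   q0  q1 
   q1   q2  q1 
   q2   q3  q1 
 * q3   q3  q3 
(> = start, * = accepting)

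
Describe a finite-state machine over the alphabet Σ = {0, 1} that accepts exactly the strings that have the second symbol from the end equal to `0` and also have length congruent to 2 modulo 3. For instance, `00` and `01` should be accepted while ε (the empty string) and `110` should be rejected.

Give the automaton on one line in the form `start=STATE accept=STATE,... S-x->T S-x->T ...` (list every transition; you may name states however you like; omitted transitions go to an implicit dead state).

start=s0 accept=s3 s0-0->s1 s0-1->s2 s1-0->s3 s1-1->s3 s2-0->s4 s2-1->s4 s3-0->s0 s3-1->s0 s4-0->s0 s4-1->s0

Handle the two conditions separately and then intersect. The first has 7 states tracking the last 2 symbols read; the second has 3 states tracking the input length modulo 3. A product state is a pair (one from each), accepting exactly when both do. Equivalent product states are then merged.
A 5-state machine:
        0   1  
>  s0   s1  s2 
   s1   s3  s3 
   s2   s4  s4 
 * s3   s0  s0 
   s4   s0  s0 
(> = start, * = accepting)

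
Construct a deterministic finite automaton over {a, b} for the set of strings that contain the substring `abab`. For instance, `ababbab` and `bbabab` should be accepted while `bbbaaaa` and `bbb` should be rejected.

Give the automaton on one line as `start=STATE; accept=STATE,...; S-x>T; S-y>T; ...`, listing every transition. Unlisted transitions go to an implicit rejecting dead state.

start=q0; accept=q4; q0-a>q1; q0-b>q0; q1-a>q1; q1-b>q2; q2-a>q3; q2-b>q0; q3-a>q1; q3-b>q4; q4-a>q4; q4-b>q4

States q0..q3 record the length of the longest prefix of `abab` that matches the current input suffix. Reaching q4 means `abab` has been seen, and we stay there forever. Accept from q4.
A 5-state machine:
        a   b  
>  q0   q1  q0 
   q1   q1  q2 
   q2   q3  q0 
   q3   q1  q4 
 * q4   q4  q4 
(> = start, * = accepting)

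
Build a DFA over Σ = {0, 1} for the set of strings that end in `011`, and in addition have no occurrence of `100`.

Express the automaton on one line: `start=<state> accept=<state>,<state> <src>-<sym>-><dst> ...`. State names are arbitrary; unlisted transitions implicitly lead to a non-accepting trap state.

start=A accept=F A-0->B A-1->C B-0->B B-1->D C-0->E C-1->C D-0->E D-1->F E-0->G E-1->D F-0->E F-1->C G-0->G G-1->G

Handle the two conditions separately and then intersect. The first has 4 states tracking how much of the suffix `011` has currently been matched; the second has 4 states tracking partial matches of the forbidden pattern `100`. A product state is a pair (one from each), accepting exactly when both do. After merging equivalent states the machine shrinks.
With 7 states:
       0  1 
>  A   B  C 
   B   B  D 
   C   E  C 
   D   E  F 
   E   G  D 
 * F   E  C 
   G   G  G 
(> = start, * = accepting)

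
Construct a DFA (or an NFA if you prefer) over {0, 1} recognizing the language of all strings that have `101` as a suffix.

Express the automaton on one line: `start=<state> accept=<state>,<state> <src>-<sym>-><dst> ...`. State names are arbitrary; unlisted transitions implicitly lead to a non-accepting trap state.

start=S0 accept=S3 S0-0->S0 S0-1->S1 S1-0->S2 S1-1->S1 S2-0->S0 S2-1->S3 S3-0->S2 S3-1->S1

Remember how much of `101` the current input suffix matches. State S0 means no match yet; S1 means the last symbol is `1`; S2 means the last 2 symbols are `10`; S3 means the last 3 symbols are `101`. Only S3 accepts. On a mismatch, fall back to the longest proper suffix that is still a prefix of `101`.
4 states suffice.
        0   1  
>  S0   S0  S1 
   S1   S2  S1 
   S2   S0  S3 
 * S3   S2  S1 
(> = start, * = accepting)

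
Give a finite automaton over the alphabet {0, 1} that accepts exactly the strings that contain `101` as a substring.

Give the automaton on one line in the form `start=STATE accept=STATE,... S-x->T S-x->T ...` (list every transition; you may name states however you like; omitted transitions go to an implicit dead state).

start=s0 accept=s3 s0-0->s0 s0-1->s1 s1-0->s2 s1-1->s1 s2-0->s0 s2-1->s3 s3-0->s3 s3-1->s3

Track how much of `101` has been matched so far: state s0 is no progress, s3 is the absorbing accept state reached once `101` has occurred. Intermediate states record partial matches; on a mismatch, fall back to the longest reusable overlap.
A 4-state machine:
        0   1  
>  s0   s0  s1 
   s1   s2  s1 
   s2   s0  s3 
 * s3   s3  s3 
(> = start, * = accepting)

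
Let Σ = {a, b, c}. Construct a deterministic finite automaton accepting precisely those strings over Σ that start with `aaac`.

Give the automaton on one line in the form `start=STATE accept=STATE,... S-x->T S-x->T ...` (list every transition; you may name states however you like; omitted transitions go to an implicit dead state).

Walk along `aaac` while the input agrees: from s0 take `a` to s1, and so on. Any deviation drops to the rejecting sink s5. Once s4 is reached the prefix is confirmed and every continuation is accepted.
A 6-state machine:
        a   b   c  
>  s0   s1  s5  s5 
   s1   s2  s5  s5 
   s2   s3  s5  s5 
   s3   s5  s5  s4 
 * s4   s4  s4  s4 
   s5   s5  s5  s5 
(> = start, * = accepting)

start=s0 accept=s4 s0-a->s1 s0-b->s5 s0-c->s5 s1-a->s2 s1-b->s5 s1-c->s5 s2-a->s3 s2-b->s5 s2-c->s5 s3-a->s5 s3-b->s5 s3-c->s4 s4-a->s4 s4-b->s4 s4-c->s4 s5-a->s5 s5-b->s5 s5-c->s5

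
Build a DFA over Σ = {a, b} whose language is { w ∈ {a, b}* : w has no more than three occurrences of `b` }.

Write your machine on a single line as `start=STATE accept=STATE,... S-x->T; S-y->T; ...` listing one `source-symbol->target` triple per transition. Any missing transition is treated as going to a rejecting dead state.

start=S0; accept=S0,S1,S2,S3; S0-a->S0; S0-b->S1; S1-a->S1; S1-b->S2; S2-a->S2; S2-b->S3; S3-a->S3; S3-b->S4; S4-a->S4; S4-b->S4

Only the number of `b`s matters, and only up to 4. Make a chain S0 → S1 → S2 → S3 → S4 advanced by each `b` (with S4 absorbing); every other symbol self-loops. The accepting set is {S0, S1, S2, S3}.
5 states suffice.
        a   b  
>* S0   S0  S1 
 * S1   S1  S2 
 * S2   S2  S3 
 * S3   S3  S4 
   S4   S4  S4 
(> = start, * = accepting)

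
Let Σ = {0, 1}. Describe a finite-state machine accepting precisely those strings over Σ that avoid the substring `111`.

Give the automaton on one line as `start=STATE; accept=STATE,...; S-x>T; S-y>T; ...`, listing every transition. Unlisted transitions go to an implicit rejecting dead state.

This is the complement of 'contains `111`'. Use the same substring-matching states — S0 through S3 holding how much of `111` has just been matched — but flip the accepting set: everything except the trap S3 accepts.
A 4-state machine:
        0   1  
>* S0   S0  S1 
 * S1   S0  S2 
 * S2   S0  S3 
   S3   S3  S3 
(> = start, * = accepting)

start=S0; accept=S0,S1,S2; S0-0>S0; S0-1>S1; S1-0>S0; S1-1>S2; S2-0>S0; S2-1>S3; S3-0>S3; S3-1>S3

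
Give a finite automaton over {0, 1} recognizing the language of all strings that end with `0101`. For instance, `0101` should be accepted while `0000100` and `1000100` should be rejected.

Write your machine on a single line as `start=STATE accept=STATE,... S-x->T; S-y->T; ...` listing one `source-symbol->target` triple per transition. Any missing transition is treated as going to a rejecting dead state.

start=q0; accept=q4; q0-0->q1; q0-1->q0; q1-0->q1; q1-1->q2; q2-0->q3; q2-1->q0; q3-0->q1; q3-1->q4; q4-0->q3; q4-1->q0

Remember how much of `0101` the current input suffix matches. State q0 means no match yet; q1 means the last symbol is `0`; q2 means the last 2 symbols are `01`; q3 means the last 3 symbols are `010`; q4 means the last 4 symbols are `0101`. Only q4 accepts. On a mismatch, fall back to the longest proper suffix that is still a prefix of `0101`.
5 states suffice.
        0   1  
>  q0   q1  q0 
   q1   q1  q2 
   q2   q3  q0 
   q3   q1  q4 
 * q4   q3  q0 
(> = start, * = accepting)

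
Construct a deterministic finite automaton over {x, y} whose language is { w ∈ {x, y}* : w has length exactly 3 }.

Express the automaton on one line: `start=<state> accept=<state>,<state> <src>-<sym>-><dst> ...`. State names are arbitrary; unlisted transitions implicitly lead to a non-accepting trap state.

start=A accept=D A-x->B A-y->B B-x->C B-y->C C-x->D C-y->D D-x->E D-y->E E-x->E E-y->E

We only need to distinguish lengths 0, 1, …, 3, and '>3'. Chain A → B → C → D → E on every symbol, with E looping. Accepting states: {D}.
       x  y 
>  A   B  B 
   B   C  C 
   C   D  D 
 * D   E  E 
   E   E  E 
(> = start, * = accepting)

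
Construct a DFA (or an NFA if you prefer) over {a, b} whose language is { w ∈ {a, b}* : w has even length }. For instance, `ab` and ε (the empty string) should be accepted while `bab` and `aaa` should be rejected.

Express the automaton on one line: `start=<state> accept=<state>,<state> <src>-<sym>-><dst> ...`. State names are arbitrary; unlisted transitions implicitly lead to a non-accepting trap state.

start=q0 accept=q0 q0-a->q1 q0-b->q1 q1-a->q0 q1-b->q0

Only the length mod 2 matters, so use a 2-cycle: from any state, every input symbol moves to the next state, wrapping q1 back to q0. Mark q0 accepting.
A 2-state machine:
        a   b  
>* q0   q1  q1 
   q1   q0  q0 
(> = start, * = accepting)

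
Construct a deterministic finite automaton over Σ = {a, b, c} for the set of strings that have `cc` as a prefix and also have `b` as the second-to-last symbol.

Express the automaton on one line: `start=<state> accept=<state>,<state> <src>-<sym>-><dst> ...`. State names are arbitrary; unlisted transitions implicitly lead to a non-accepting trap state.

Run two small machines in parallel and take their product. The first has 4 states tracking whether the input so far still matches the prefix `cc`; the second has 13 states tracking the last 2 symbols read. A product state is a pair (one from each), accepting exactly when both do.
          a    b    c  
>  q0     q1   q2   q3 
   q1     q4   q5   q6 
   q2     q7   q8   q9 
   q3    q10  q11  q12 
   q4     q4   q5   q6 
   q5     q7   q8   q9 
   q6    q10  q11  q13 
   q7     q4   q5   q6 
   q8     q7   q8   q9 
   q9    q10  q11  q13 
   q10    q4   q5   q6 
   q11    q7   q8   q9 
   q12   q14  q15  q12 
   q13   q10  q11  q13 
   q14   q16  q17  q18 
   q15   q19  q20  q21 
   q16   q16  q17  q18 
   q17   q19  q20  q21 
   q18   q14  q15  q12 
 * q19   q16  q17  q18 
 * q20   q19  q20  q21 
 * q21   q14  q15  q12 
(> = start, * = accepting)

start=q0 accept=q19,q20,q21 q0-a->q1 q0-b->q2 q0-c->q3 q1-a->q4 q1-b->q5 q1-c->q6 q2-a->q7 q2-b->q8 q2-c->q9 q3-a->q10 q3-b->q11 q3-c->q12 q4-a->q4 q4-b->q5 q4-c->q6 q5-a->q7 q5-b->q8 q5-c->q9 q6-a->q10 q6-b->q11 q6-c->q13 q7-a->q4 q7-b->q5 q7-c->q6 q8-a->q7 q8-b->q8 q8-c->q9 q9-a->q10 q9-b->q11 q9-c->q13 q10-a->q4 q10-b->q5 q10-c->q6 q11-a->q7 q11-b->q8 q11-c->q9 q12-a->q14 q12-b->q15 q12-c->q12 q13-a->q10 q13-b->q11 q13-c->q13 q14-a->q16 q14-b->q17 q14-c->q18 q15-a->q19 q15-b->q20 q15-c->q21 q16-a->q16 q16-b->q17 q16-c->q18 q17-a->q19 q17-b->q20 q17-c->q21 q18-a->q14 q18-b->q15 q18-c->q12 q19-a->q16 q19-b->q17 q19-c->q18 q20-a->q19 q20-b->q20 q20-c->q21 q21-a->q14 q21-b->q15 q21-c->q12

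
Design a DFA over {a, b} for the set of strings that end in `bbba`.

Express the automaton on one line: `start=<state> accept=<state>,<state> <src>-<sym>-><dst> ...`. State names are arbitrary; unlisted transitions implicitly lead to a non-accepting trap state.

start=q0 accept=q4 q0-a->q0 q0-b->q1 q1-a->q0 q1-b->q2 q2-a->q0 q2-b->q3 q3-a->q4 q3-b->q3 q4-a->q0 q4-b->q1

Let each state record the length of the longest suffix of the input read so far that is also a prefix of `bbba`. q1 means the last symbol is `b`; q2 means the last 2 symbols are `bb`; q3 means the last 3 symbols are `bbb`; q4 means the last 4 symbols are `bbba`. Accept only at q4, where the string currently ends in `bbba`.
A 5-state machine:
        a   b  
>  q0   q0  q1 
   q1   q0  q2 
   q2   q0  q3 
   q3   q4  q3 
 * q4   q0  q1 
(> = start, * = accepting)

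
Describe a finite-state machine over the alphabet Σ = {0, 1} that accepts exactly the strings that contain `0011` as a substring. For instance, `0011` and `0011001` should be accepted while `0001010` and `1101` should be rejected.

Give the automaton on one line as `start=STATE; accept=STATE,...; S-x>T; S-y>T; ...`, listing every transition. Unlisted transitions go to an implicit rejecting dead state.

start=s0; accept=s4; s0-0>s1; s0-1>s0; s1-0>s2; s1-1>s0; s2-0>s2; s2-1>s3; s3-0>s1; s3-1>s4; s4-0>s4; s4-1>s4

States s0..s3 record the length of the longest prefix of `0011` that matches the current input suffix. Reaching s4 means `0011` has been seen, and we stay there forever. Accept from s4.
With 5 states:
        0   1  
>  s0   s1  s0 
   s1   s2  s0 
   s2   s2  s3 
   s3   s1  s4 
 * s4   s4  s4 
(> = start, * = accepting)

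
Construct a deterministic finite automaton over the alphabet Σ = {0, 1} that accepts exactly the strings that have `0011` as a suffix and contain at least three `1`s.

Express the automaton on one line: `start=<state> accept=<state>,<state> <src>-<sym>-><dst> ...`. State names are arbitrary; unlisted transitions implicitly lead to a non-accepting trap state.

Handle the two conditions separately and then intersect. One (5 states) tracks how much of the suffix `0011` has currently been matched; the other (5 states) tracks the count of `1`s, saturating at 4. Each combined state is a pair, one component from each; accept when both components accept. After merging equivalent states the machine shrinks.
A 6-state machine:
        0   1  
>  s0   s0  s1 
   s1   s2  s1 
   s2   s3  s1 
   s3   s3  s4 
   s4   s2  s5 
 * s5   s2  s1 
(> = start, * = accepting)

start=s0 accept=s5 s0-0->s0 s0-1->s1 s1-0->s2 s1-1->s1 s2-0->s3 s2-1->s1 s3-0->s3 s3-1->s4 s4-0->s2 s4-1->s5 s5-0->s2 s5-1->s1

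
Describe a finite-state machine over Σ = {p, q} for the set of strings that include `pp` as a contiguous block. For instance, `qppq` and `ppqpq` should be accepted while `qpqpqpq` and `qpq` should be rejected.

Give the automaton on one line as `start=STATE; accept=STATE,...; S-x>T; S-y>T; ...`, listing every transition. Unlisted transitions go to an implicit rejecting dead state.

Track how much of `pp` has been matched so far: state A is no progress, C is the absorbing accept state reached once `pp` has occurred. Intermediate states record partial matches; on a mismatch, fall back to the longest reusable overlap.
3 states suffice.
       p  q 
>  A   B  A 
   B   C  A 
 * C   C  C 
(> = start, * = accepting)

start=A; accept=C; A-p>B; A-q>A; B-p>C; B-q>A; C-p>C; C-q>C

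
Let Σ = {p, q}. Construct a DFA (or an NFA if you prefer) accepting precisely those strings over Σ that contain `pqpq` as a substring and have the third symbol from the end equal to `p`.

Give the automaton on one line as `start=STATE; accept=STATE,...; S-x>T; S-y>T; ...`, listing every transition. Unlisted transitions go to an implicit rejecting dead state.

start=s0; accept=s5,s6,s10,s11; s0-p>s1; s0-q>s0; s1-p>s1; s1-q>s2; s2-p>s3; s2-q>s0; s3-p>s1; s3-q>s4; s4-p>s5; s4-q>s6; s5-p>s7; s5-q>s4; s6-p>s8; s6-q>s9; s7-p>s10; s7-q>s11; s8-p>s7; s8-q>s4; s9-p>s8; s9-q>s9; s10-p>s10; s10-q>s11; s11-p>s5; s11-q>s6

Build one automaton per condition and run them in lockstep. One (5 states) tracks whether and how much of `pqpq` has been seen; the other (15 states) tracks the last 3 symbols read. Each combined state is a pair, one component from each; accept when both components accept. Minimizing collapses redundant product states.
12 states suffice.
          p    q  
>  s0     s1   s0 
   s1     s1   s2 
   s2     s3   s0 
   s3     s1   s4 
   s4     s5   s6 
 * s5     s7   s4 
 * s6     s8   s9 
   s7    s10  s11 
   s8     s7   s4 
   s9     s8   s9 
 * s10   s10  s11 
 * s11    s5   s6 
(> = start, * = accepting)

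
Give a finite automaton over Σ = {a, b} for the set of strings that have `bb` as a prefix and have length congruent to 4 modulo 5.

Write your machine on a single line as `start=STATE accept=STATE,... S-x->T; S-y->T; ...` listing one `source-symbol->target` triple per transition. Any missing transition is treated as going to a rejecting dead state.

start=q0; accept=q5; q0-a->q1; q0-b->q2; q1-a->q1; q1-b->q1; q2-a->q1; q2-b->q3; q3-a->q4; q3-b->q4; q4-a->q5; q4-b->q5; q5-a->q6; q5-b->q6; q6-a->q7; q6-b->q7; q7-a->q3; q7-b->q3

Handle the two conditions separately and then intersect. The first has 4 states tracking whether the input so far still matches the prefix `bb`; the second has 5 states tracking the input length modulo 5. A product state is a pair (one from each), accepting exactly when both do. After merging equivalent states the machine shrinks.
8 states suffice.
        a   b  
>  q0   q1  q2 
   q1   q1  q1 
   q2   q1  q3 
   q3   q4  q4 
   q4   q5  q5 
 * q5   q6  q6 
   q6   q7  q7 
   q7   q3  q3 
(> = start, * = accepting)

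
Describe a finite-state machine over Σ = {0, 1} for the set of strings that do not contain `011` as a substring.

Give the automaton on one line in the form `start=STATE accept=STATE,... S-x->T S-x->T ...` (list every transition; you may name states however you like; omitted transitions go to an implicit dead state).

start=q0 accept=q0,q1,q2 q0-0->q1 q0-1->q0 q1-0->q1 q1-1->q2 q2-0->q1 q2-1->q3 q3-0->q3 q3-1->q3

This is the complement of 'contains `011`'. Use the same substring-matching states — q0 through q3 holding how much of `011` has just been matched — but flip the accepting set: everything except the trap q3 accepts.
A 4-state machine:
        0   1  
>* q0   q1  q0 
 * q1   q1  q2 
 * q2   q1  q3 
   q3   q3  q3 
(> = start, * = accepting)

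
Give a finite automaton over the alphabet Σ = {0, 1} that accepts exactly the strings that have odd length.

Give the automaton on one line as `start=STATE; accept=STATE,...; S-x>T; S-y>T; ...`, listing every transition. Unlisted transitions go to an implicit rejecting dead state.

start=q0; accept=q1; q0-0>q1; q0-1>q1; q1-0>q0; q1-1>q0

Only the length mod 2 matters, so use a 2-cycle: from any state, every input symbol moves to the next state, wrapping q1 back to q0. Mark q1 accepting.
        0   1  
>  q0   q1  q1 
 * q1   q0  q0 
(> = start, * = accepting)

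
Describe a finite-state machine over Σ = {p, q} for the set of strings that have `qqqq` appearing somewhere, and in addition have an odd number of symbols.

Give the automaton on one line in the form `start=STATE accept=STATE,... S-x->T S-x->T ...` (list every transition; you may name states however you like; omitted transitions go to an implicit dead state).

start=A accept=J A-p->B A-q->C B-p->A B-q->D C-p->A C-q->E D-p->B D-q->F E-p->B E-q->G F-p->A F-q->H G-p->A G-q->I H-p->B H-q->J I-p->J I-q->J J-p->I J-q->I

Build one automaton per condition and run them in lockstep. The first has 5 states tracking whether and how much of `qqqq` has been seen; the second has 2 states tracking the input length modulo 2. A product state is a pair (one from each), accepting exactly when both do.
With 10 states:
       p  q 
>  A   B  C 
   B   A  D 
   C   A  E 
   D   B  F 
   E   B  G 
   F   A  H 
   G   A  I 
   H   B  J 
   I   J  J 
 * J   I  I 
(> = start, * = accepting)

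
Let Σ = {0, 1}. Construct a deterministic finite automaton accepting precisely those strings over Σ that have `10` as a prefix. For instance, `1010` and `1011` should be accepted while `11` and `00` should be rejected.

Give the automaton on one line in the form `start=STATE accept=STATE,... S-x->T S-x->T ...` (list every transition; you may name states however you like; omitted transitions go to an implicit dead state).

start=s0 accept=s2 s0-0->s3 s0-1->s1 s1-0->s2 s1-1->s3 s2-0->s2 s2-1->s2 s3-0->s3 s3-1->s3

Walk along `10` while the input agrees: from s0 take `1` to s1, and so on. Any deviation drops to the rejecting sink s3. Once s2 is reached the prefix is confirmed and every continuation is accepted.
        0   1  
>  s0   s3  s1 
   s1   s2  s3 
 * s2   s2  s2 
   s3   s3  s3 
(> = start, * = accepting)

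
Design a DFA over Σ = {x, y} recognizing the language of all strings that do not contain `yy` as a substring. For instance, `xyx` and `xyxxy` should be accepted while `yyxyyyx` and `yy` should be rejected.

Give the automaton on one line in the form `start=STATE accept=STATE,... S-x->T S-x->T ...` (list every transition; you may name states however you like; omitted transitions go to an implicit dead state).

This is the complement of 'contains `yy`'. Use the same substring-matching states — s0 through s2 holding how much of `yy` has just been matched — but flip the accepting set: everything except the trap s2 accepts.
3 states suffice.
        x   y  
>* s0   s0  s1 
 * s1   s0  s2 
   s2   s2  s2 
(> = start, * = accepting)

start=s0 accept=s0,s1 s0-x->s0 s0-y->s1 s1-x->s0 s1-y->s2 s2-x->s2 s2-y->s2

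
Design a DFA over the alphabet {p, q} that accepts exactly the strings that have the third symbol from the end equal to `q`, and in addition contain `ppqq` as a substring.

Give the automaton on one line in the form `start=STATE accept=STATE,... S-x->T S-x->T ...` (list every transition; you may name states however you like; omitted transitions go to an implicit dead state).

Handle the two conditions separately and then intersect. One (15 states) tracks the last 3 symbols read; the other (5 states) tracks whether and how much of `ppqq` has been seen. Each combined state is a pair, one component from each; accept when both components accept. Minimizing collapses redundant product states.
          p    q  
>  S0     S1   S0 
   S1     S2   S0 
   S2     S2   S3 
   S3     S1   S4 
   S4     S5   S6 
 * S5     S7   S8 
 * S6     S5   S6 
 * S7     S9  S10 
 * S8    S11   S4 
   S9     S9  S10 
   S10   S11   S4 
   S11    S7   S8 
(> = start, * = accepting)

start=S0 accept=S5,S6,S7,S8 S0-p->S1 S0-q->S0 S1-p->S2 S1-q->S0 S2-p->S2 S2-q->S3 S3-p->S1 S3-q->S4 S4-p->S5 S4-q->S6 S5-p->S7 S5-q->S8 S6-p->S5 S6-q->S6 S7-p->S9 S7-q->S10 S8-p->S11 S8-q->S4 S9-p->S9 S9-q->S10 S10-p->S11 S10-q->S4 S11-p->S7 S11-q->S8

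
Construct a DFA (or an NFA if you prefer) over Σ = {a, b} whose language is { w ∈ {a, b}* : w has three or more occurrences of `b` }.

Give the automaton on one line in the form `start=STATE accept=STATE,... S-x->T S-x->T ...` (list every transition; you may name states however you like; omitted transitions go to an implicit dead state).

Count `b`s, saturating at 4: states q0 through q3 mean 0 through 3 `b`s seen; q4 means more than 3. Each `b` increments (capped at q4); other symbols loop. Accept from {q3, q4}.
A 5-state machine:
        a   b  
>  q0   q0  q1 
   q1   q1  q2 
   q2   q2  q3 
 * q3   q3  q4 
 * q4   q4  q4 
(> = start, * = accepting)

start=q0 accept=q3,q4 q0-a->q0 q0-b->q1 q1-a->q1 q1-b->q2 q2-a->q2 q2-b->q3 q3-a->q3 q3-b->q4 q4-a->q4 q4-b->q4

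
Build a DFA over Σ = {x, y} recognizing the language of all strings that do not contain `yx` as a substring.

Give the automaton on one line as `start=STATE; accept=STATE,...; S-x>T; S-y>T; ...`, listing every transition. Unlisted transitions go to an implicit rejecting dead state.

This is the complement of 'contains `yx`'. Use the same substring-matching states — S0 through S2 holding how much of `yx` has just been matched — but flip the accepting set: everything except the trap S2 accepts.
A 3-state machine:
        x   y  
>* S0   S0  S1 
 * S1   S2  S1 
   S2   S2  S2 
(> = start, * = accepting)

start=S0; accept=S0,S1; S0-x>S0; S0-y>S1; S1-x>S2; S1-y>S1; S2-x>S2; S2-y>S2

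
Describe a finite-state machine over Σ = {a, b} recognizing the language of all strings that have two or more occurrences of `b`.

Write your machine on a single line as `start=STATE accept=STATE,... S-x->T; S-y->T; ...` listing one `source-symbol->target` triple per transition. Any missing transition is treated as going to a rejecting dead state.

start=S0; accept=S2,S3; S0-a->S0; S0-b->S1; S1-a->S1; S1-b->S2; S2-a->S2; S2-b->S3; S3-a->S3; S3-b->S3

Count `b`s, saturating at 3: states S0 through S2 mean 0 through 2 `b`s seen; S3 means more than 2. Each `b` increments (capped at S3); other symbols loop. Accept from {S2, S3}.
A 4-state machine:
        a   b  
>  S0   S0  S1 
   S1   S1  S2 
 * S2   S2  S3 
 * S3   S3  S3 
(> = start, * = accepting)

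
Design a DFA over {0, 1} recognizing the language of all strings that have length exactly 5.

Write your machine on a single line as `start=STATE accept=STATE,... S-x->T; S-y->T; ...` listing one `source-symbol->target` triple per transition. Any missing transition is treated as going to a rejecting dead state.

Count input length up to 6: every symbol moves from A toward G, which means 'more than 5' and absorbs. Accept from {F}.
A 7-state machine:
       0  1 
>  A   B  B 
   B   C  C 
   C   D  D 
   D   E  E 
   E   F  F 
 * F   G  G 
   G   G  G 
(> = start, * = accepting)

start=A; accept=F; A-0->B; A-1->B; B-0->C; B-1->C; C-0->D; C-1->D; D-0->E; D-1->E; E-0->F; E-1->F; F-0->G; F-1->G; G-0->G; G-1->G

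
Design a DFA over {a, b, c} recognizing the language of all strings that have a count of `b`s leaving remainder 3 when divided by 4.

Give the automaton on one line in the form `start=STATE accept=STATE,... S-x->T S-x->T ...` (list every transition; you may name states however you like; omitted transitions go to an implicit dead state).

start=q0 accept=q3 q0-a->q0 q0-b->q1 q0-c->q0 q1-a->q1 q1-b->q2 q1-c->q1 q2-a->q2 q2-b->q3 q2-c->q2 q3-a->q3 q3-b->q0 q3-c->q3

The only thing that matters is how many `b`s have appeared, reduced mod 4. Use one state per residue: q0 for 0, …, q3 for 3. Reading `b` moves to the next residue; anything else stays put. q3 is accepting.
4 states suffice.
        a   b   c  
>  q0   q0  q1  q0 
   q1   q1  q2  q1 
   q2   q2  q3  q2 
 * q3   q3  q0  q3 
(> = start, * = accepting)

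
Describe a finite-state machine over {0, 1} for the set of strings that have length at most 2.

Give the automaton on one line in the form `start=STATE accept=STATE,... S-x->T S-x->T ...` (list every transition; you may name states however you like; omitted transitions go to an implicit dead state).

start=s0 accept=s0,s1,s2 s0-0->s1 s0-1->s1 s1-0->s2 s1-1->s2 s2-0->s3 s2-1->s3 s3-0->s3 s3-1->s3

Count input length up to 3: every symbol moves from s0 toward s3, which means 'more than 2' and absorbs. Accept from {s0, s1, s2}.
A 4-state machine:
        0   1  
>* s0   s1  s1 
 * s1   s2  s2 
 * s2   s3  s3 
   s3   s3  s3 
(> = start, * = accepting)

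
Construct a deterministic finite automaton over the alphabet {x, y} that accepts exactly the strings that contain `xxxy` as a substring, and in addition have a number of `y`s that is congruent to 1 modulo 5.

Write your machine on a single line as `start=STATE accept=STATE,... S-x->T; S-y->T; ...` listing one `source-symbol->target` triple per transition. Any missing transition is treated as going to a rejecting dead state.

Build one automaton per condition and run them in lockstep. One (5 states) tracks whether and how much of `xxxy` has been seen; the other (5 states) tracks the count of `y`s modulo 5. Each combined state is a pair, one component from each; accept when both components accept. Minimizing collapses redundant product states.
21 states suffice.
          x    y  
>  q0     q1   q2 
   q1     q3   q2 
   q2     q4   q5 
   q3     q6   q2 
   q4     q7   q5 
   q5     q8   q9 
   q6     q6  q10 
   q7    q11   q5 
   q8    q12   q9 
   q9    q13  q14 
 * q10   q10  q15 
   q11   q11  q15 
   q12   q15   q9 
   q13   q16  q14 
   q14   q17   q0 
   q15   q15  q18 
   q16   q18  q14 
   q17   q19   q0 
   q18   q18  q20 
   q19   q20   q0 
   q20   q20   q6 
(> = start, * = accepting)

start=q0; accept=q10; q0-x->q1; q0-y->q2; q1-x->q3; q1-y->q2; q2-x->q4; q2-y->q5; q3-x->q6; q3-y->q2; q4-x->q7; q4-y->q5; q5-x->q8; q5-y->q9; q6-x->q6; q6-y->q10; q7-x->q11; q7-y->q5; q8-x->q12; q8-y->q9; q9-x->q13; q9-y->q14; q10-x->q10; q10-y->q15; q11-x->q11; q11-y->q15; q12-x->q15; q12-y->q9; q13-x->q16; q13-y->q14; q14-x->q17; q14-y->q0; q15-x->q15; q15-y->q18; q16-x->q18; q16-y->q14; q17-x->q19; q17-y->q0; q18-x->q18; q18-y->q20; q19-x->q20; q19-y->q0; q20-x->q20; q20-y->q6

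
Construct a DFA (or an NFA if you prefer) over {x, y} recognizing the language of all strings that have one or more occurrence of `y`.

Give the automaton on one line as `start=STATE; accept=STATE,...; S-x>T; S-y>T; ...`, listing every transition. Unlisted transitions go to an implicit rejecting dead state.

start=S0; accept=S1,S2; S0-x>S0; S0-y>S1; S1-x>S1; S1-y>S2; S2-x>S2; S2-y>S2

Only the number of `y`s matters, and only up to 2. Make a chain S0 → S1 → S2 advanced by each `y` (with S2 absorbing); every other symbol self-loops. The accepting set is {S1, S2}.
3 states suffice.
        x   y  
>  S0   S0  S1 
 * S1   S1  S2 
 * S2   S2  S2 
(> = start, * = accepting)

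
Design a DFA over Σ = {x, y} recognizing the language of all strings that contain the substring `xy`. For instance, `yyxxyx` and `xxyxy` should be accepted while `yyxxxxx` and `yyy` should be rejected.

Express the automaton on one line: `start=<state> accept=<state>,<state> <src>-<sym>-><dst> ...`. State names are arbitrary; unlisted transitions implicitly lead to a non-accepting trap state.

Track how much of `xy` has been matched so far: state A is no progress, C is the absorbing accept state reached once `xy` has occurred. Intermediate states record partial matches; on a mismatch, fall back to the longest reusable overlap.
       x  y 
>  A   B  A 
   B   B  C 
 * C   C  C 
(> = start, * = accepting)

start=A accept=C A-x->B A-y->A B-x->B B-y->C C-x->C C-y->C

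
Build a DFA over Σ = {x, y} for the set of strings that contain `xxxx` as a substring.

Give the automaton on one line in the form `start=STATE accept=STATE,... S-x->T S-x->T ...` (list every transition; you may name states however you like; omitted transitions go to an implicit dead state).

start=s0 accept=s4 s0-x->s1 s0-y->s0 s1-x->s2 s1-y->s0 s2-x->s3 s2-y->s0 s3-x->s4 s3-y->s0 s4-x->s4 s4-y->s4

States s0..s3 record the length of the longest prefix of `xxxx` that matches the current input suffix. Reaching s4 means `xxxx` has been seen, and we stay there forever. Accept from s4.
5 states suffice.
        x   y  
>  s0   s1  s0 
   s1   s2  s0 
   s2   s3  s0 
   s3   s4  s0 
 * s4   s4  s4 
(> = start, * = accepting)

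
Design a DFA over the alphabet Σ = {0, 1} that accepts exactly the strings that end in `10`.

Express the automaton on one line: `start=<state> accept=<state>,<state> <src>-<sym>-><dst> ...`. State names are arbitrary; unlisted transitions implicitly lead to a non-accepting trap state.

start=s0 accept=s2 s0-0->s0 s0-1->s1 s1-0->s2 s1-1->s1 s2-0->s0 s2-1->s1

Remember how much of `10` the current input suffix matches. State s0 means no match yet; s1 means the last symbol is `1`; s2 means the last 2 symbols are `10`. Only s2 accepts. On a mismatch, fall back to the longest proper suffix that is still a prefix of `10`.
        0   1  
>  s0   s0  s1 
   s1   s2  s1 
 * s2   s0  s1 
(> = start, * = accepting)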